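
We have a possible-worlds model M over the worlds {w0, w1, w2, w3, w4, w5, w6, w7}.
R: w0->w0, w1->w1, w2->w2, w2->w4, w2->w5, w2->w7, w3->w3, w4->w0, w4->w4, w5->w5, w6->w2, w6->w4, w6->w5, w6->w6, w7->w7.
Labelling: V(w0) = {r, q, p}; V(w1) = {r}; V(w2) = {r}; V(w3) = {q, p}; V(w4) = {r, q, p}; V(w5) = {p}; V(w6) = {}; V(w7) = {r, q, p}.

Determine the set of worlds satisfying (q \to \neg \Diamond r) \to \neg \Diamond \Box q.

w0, w1, w4, w5, w7

Recall that \Box ψ holds at a world iff ψ holds at every accessible world, and \Diamond ψ holds iff ψ holds at some accessible world.
Let φ = (q \to \neg \Diamond r) \to \neg \Diamond \Box q. Evaluate φ at each world:
  w0 (successors {w0}): φ is true.
  w1 (successors {w1}): φ is true.
  w2 (successors {w2, w4, w5, w7}): φ is false.
  w3 (successors {w3}): φ is false.
  w4 (successors {w0, w4}): φ is true.
  w5 (successors {w5}): φ is true.
  w6 (successors {w2, w4, w5, w6}): φ is false.
  w7 (successors {w7}): φ is true.
For instance, at w0:
  At w0: q \to \neg \Diamond r is false, \neg \Diamond \Box q is false, so (q \to \neg \Diamond r) \to \neg \Diamond \Box q is true.
    At w0: q is true, \neg \Diamond r is false, so q \to \neg \Diamond r is false.
      At w0: \Diamond r is true, so \neg \Diamond r is false.
    At w0: \Diamond \Box q is true, so \neg \Diamond \Box q is false.
      At w0: \Diamond \Box q requires \Box q at some successor in {w0}.
        \Box q holds at w0, so \Diamond \Box q is true at w0.
Satisfying worlds: {w0, w1, w4, w5, w7}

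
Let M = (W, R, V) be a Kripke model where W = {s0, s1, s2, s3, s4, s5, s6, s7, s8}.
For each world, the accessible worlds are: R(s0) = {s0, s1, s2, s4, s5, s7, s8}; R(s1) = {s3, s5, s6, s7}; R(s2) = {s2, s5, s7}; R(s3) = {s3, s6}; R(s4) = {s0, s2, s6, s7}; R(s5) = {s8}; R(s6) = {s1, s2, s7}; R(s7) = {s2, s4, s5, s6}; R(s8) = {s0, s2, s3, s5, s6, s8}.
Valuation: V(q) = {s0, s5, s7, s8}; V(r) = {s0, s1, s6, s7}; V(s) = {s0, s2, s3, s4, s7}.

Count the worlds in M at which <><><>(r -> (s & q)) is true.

Let φ = <><><>(r -> (s & q)). Evaluate φ at each world:
  s0 (successors {s0, s1, s2, s4, s5, s7, s8}): φ is true.
  s1 (successors {s3, s5, s6, s7}): φ is true.
  s2 (successors {s2, s5, s7}): φ is true.
  s3 (successors {s3, s6}): φ is true.
  s4 (successors {s0, s2, s6, s7}): φ is true.
  s5 (successors {s8}): φ is true.
  s6 (successors {s1, s2, s7}): φ is true.
  s7 (successors {s2, s4, s5, s6}): φ is true.
  s8 (successors {s0, s2, s3, s5, s6, s8}): φ is true.
For instance, at s6:
  At s6: <><><>(r -> (s & q)) requires <><>(r -> (s & q)) at some successor in {s1, s2, s7}.
    <><>(r -> (s & q)) holds at s1, so <><><>(r -> (s & q)) is true at s6.
      At s1: <><>(r -> (s & q)) requires <>(r -> (s & q)) at some successor in {s3, s5, s6, s7}.
        <>(r -> (s & q)) holds at s3, so <><>(r -> (s & q)) is true at s1.
Satisfying worlds: {s0, s1, s2, s3, s4, s5, s6, s7, s8}

9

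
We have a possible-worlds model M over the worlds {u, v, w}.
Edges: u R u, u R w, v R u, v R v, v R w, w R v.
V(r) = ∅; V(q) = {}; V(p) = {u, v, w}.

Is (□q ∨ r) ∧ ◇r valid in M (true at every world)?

No

Let φ = (□q ∨ r) ∧ ◇r. Evaluate φ at each world:
  u (successors {u, w}): φ is false.
  v (successors {u, v, w}): φ is false.
  w (successors {v}): φ is false.
Detail at u (counterexample):
  At u: □q ∨ r is false, ◇r is false, so (□q ∨ r) ∧ ◇r is false.
    At u: □q is false, r is false, so □q ∨ r is false.
      At u: □q requires q at every successor {u, w}.
        q fails at u, so □q is false at u.
    At u: ◇r requires r at some successor in {u, w}.
      At u: r is false.
      At w: r is false.
    So ◇r is false at u.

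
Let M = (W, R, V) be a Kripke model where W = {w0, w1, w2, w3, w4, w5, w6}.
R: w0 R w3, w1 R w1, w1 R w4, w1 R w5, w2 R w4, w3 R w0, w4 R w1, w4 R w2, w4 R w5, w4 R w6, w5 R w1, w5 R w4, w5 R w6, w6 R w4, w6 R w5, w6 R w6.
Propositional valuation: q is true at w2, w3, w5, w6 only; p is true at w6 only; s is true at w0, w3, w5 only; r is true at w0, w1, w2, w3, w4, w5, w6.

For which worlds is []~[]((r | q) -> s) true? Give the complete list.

Let φ = []~[]((r | q) -> s). Evaluate φ at each world:
  w0 (successors {w3}): φ is false.
  w1 (successors {w1, w4, w5}): φ is true.
  w2 (successors {w4}): φ is true.
  w3 (successors {w0}): φ is false.
  w4 (successors {w1, w2, w5, w6}): φ is true.
  w5 (successors {w1, w4, w6}): φ is true.
  w6 (successors {w4, w5, w6}): φ is true.
For instance, at w1:
  At w1: []~[]((r | q) -> s) requires ~[]((r | q) -> s) at every successor {w1, w4, w5}.
      At w1: []((r | q) -> s) is false, so ~[]((r | q) -> s) is true.
      At w4: []((r | q) -> s) is false, so ~[]((r | q) -> s) is true.
      At w5: []((r | q) -> s) is false, so ~[]((r | q) -> s) is true.
  So []~[]((r | q) -> s) is true at w1.
Satisfying worlds: {w1, w2, w4, w5, w6}

w1, w2, w4, w5, w6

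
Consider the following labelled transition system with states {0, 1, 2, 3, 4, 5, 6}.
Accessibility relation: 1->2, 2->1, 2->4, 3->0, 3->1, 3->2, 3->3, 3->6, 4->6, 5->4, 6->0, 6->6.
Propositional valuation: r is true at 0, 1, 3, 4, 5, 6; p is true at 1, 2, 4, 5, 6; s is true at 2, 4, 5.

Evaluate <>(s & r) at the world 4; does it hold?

No

Recall that <>ψ holds at a world iff ψ holds at some accessible world.
At 4: <>(s & r) requires s & r at some successor in {6}.
  At 6: s & r is false.
So <>(s & r) is false at 4.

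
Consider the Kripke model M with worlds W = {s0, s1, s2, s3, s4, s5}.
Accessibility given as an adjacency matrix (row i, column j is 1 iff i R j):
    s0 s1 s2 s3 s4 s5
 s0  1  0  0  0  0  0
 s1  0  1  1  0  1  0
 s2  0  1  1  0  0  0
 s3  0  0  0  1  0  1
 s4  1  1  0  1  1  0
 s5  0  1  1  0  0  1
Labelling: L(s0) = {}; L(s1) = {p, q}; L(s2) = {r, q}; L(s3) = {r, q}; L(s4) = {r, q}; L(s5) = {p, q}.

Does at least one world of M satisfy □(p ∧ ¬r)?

No

Let φ = □(p ∧ ¬r). Evaluate φ at each world:
  s0 (successors {s0}): φ is false.
  s1 (successors {s1, s2, s4}): φ is false.
  s2 (successors {s1, s2}): φ is false.
  s3 (successors {s3, s5}): φ is false.
  s4 (successors {s0, s1, s3, s4}): φ is false.
  s5 (successors {s1, s2, s5}): φ is false.
For instance, at s0:
  At s0: □(p ∧ ¬r) requires p ∧ ¬r at every successor {s0}.
    p ∧ ¬r fails at s0, so □(p ∧ ¬r) is false at s0.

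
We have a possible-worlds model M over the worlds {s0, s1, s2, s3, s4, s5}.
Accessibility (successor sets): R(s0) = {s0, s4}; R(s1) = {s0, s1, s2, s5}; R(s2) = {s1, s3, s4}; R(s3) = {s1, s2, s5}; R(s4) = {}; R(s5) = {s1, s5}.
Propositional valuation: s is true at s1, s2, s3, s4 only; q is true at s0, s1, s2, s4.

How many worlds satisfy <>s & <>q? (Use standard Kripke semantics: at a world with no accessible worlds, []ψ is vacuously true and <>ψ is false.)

5

Let φ = <>s & <>q. Evaluate φ at each world:
  s0 (successors {s0, s4}): φ is true.
  s1 (successors {s0, s1, s2, s5}): φ is true.
  s2 (successors {s1, s3, s4}): φ is true.
  s3 (successors {s1, s2, s5}): φ is true.
  s4 (successors ∅): φ is false.
  s5 (successors {s1, s5}): φ is true.
For instance, at s1:
  At s1: <>s is true, <>q is true, so <>s & <>q is true.
    At s1: <>s requires s at some successor in {s0, s1, s2, s5}.
      s holds at s1, so <>s is true at s1.
    At s1: <>q requires q at some successor in {s0, s1, s2, s5}.
      q holds at s0, so <>q is true at s1.
Satisfying worlds: {s0, s1, s2, s3, s5}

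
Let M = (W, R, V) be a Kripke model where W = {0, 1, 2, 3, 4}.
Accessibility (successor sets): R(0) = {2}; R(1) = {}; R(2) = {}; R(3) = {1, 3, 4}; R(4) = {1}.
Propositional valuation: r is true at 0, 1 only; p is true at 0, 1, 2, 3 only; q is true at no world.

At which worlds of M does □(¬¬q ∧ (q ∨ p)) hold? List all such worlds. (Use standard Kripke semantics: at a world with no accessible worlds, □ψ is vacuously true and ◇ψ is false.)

1, 2

Let φ = □(¬¬q ∧ (q ∨ p)). Evaluate φ at each world:
  0 (successors {2}): φ is false.
  1 (successors ∅): φ is true.
  2 (successors ∅): φ is true.
  3 (successors {1, 3, 4}): φ is false.
  4 (successors {1}): φ is false.
For instance, at 0:
  At 0: □(¬¬q ∧ (q ∨ p)) requires ¬¬q ∧ (q ∨ p) at every successor {2}.
    ¬¬q ∧ (q ∨ p) fails at 2, so □(¬¬q ∧ (q ∨ p)) is false at 0.
Satisfying worlds: {1, 2}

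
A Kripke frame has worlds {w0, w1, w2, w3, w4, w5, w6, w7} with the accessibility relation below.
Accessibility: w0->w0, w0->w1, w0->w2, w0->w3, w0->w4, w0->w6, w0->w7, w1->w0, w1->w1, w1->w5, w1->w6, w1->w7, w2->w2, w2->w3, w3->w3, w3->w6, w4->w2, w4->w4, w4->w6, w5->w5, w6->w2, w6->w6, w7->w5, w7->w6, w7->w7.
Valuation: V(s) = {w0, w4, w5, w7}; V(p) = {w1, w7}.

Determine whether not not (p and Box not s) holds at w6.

No

At w6: not (p and Box not s) is true, so not not (p and Box not s) is false.
  At w6: p and Box not s is false, so not (p and Box not s) is true.
    At w6: p is false, Box not s is true, so p and Box not s is false.
      At w6: Box not s requires not s at every successor {w2, w6}.
        At w2: not s is true.
        At w6: not s is true.
      So Box not s is true at w6.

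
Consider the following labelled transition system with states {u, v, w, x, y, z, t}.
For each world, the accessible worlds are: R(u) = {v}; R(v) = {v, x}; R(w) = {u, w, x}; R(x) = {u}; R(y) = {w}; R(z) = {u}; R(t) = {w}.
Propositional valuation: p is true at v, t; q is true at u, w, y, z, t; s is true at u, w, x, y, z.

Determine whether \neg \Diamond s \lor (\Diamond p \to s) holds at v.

Recall that \Diamond ψ holds at a world iff ψ holds at some accessible world.
At v: \neg \Diamond s is false, \Diamond p \to s is false, so \neg \Diamond s \lor (\Diamond p \to s) is false.
  At v: \Diamond s is true, so \neg \Diamond s is false.
    At v: \Diamond s requires s at some successor in {v, x}.
      s holds at x, so \Diamond s is true at v.
  At v: \Diamond p is true, s is false, so \Diamond p \to s is false.
    At v: \Diamond p requires p at some successor in {v, x}.
      p holds at v, so \Diamond p is true at v.

No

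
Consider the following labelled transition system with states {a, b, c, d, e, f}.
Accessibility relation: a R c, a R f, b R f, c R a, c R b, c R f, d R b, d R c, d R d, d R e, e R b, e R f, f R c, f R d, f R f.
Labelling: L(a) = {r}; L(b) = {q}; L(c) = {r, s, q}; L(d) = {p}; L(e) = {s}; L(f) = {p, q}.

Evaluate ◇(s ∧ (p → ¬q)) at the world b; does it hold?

No

At b: ◇(s ∧ (p → ¬q)) requires s ∧ (p → ¬q) at some successor in {f}.
  At f: s ∧ (p → ¬q) is false.
So ◇(s ∧ (p → ¬q)) is false at b.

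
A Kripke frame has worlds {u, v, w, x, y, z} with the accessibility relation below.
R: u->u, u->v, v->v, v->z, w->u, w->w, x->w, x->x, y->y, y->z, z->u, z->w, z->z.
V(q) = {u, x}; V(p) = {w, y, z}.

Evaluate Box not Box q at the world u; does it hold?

At u: Box not Box q requires not Box q at every successor {u, v}.
    At u: Box q is false, so not Box q is true.
      At u: Box q requires q at every successor {u, v}.
        q fails at v, so Box q is false at u.
    At v: Box q is false, so not Box q is true.
      At v: Box q requires q at every successor {v, z}.
        q fails at v, so Box q is false at v.
So Box not Box q is true at u.

Yes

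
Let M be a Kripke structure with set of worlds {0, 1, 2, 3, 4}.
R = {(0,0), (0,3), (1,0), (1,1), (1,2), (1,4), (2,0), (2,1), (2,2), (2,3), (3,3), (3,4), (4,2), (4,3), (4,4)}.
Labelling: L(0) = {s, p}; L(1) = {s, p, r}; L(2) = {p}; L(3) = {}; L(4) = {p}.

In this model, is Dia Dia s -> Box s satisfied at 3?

At 3: Dia Dia s is false, Box s is false, so Dia Dia s -> Box s is true.
  At 3: Dia Dia s requires Dia s at some successor in {3, 4}.
    At 3: Dia s is false.
    At 4: Dia s is false.
  So Dia Dia s is false at 3.
  At 3: Box s requires s at every successor {3, 4}.
    s fails at 3, so Box s is false at 3.

Yes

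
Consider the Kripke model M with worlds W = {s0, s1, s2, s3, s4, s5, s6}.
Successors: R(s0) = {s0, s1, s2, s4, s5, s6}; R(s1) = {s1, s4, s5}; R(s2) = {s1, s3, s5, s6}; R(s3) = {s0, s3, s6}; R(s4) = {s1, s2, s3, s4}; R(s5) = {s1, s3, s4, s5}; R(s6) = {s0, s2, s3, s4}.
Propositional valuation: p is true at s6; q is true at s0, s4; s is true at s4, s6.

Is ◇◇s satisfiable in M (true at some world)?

Yes

Let φ = ◇◇s. Evaluate φ at each world:
  s0 (successors {s0, s1, s2, s4, s5, s6}): φ is true.
  s1 (successors {s1, s4, s5}): φ is true.
  s2 (successors {s1, s3, s5, s6}): φ is true.
  s3 (successors {s0, s3, s6}): φ is true.
  s4 (successors {s1, s2, s3, s4}): φ is true.
  s5 (successors {s1, s3, s4, s5}): φ is true.
  s6 (successors {s0, s2, s3, s4}): φ is true.
Detail at s0 (witness):
  At s0: ◇◇s requires ◇s at some successor in {s0, s1, s2, s4, s5, s6}.
    ◇s holds at s0, so ◇◇s is true at s0.
      At s0: ◇s requires s at some successor in {s0, s1, s2, s4, s5, s6}.
        s holds at s4, so ◇s is true at s0.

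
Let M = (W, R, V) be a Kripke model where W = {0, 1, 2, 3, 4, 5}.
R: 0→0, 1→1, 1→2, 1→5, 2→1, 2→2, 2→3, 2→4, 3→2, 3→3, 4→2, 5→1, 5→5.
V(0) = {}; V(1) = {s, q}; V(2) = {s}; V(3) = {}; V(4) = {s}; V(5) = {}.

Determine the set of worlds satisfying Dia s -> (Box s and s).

0, 4

Let φ = Dia s -> (Box s and s). Evaluate φ at each world:
  0 (successors {0}): φ is true.
  1 (successors {1, 2, 5}): φ is false.
  2 (successors {1, 2, 3, 4}): φ is false.
  3 (successors {2, 3}): φ is false.
  4 (successors {2}): φ is true.
  5 (successors {1, 5}): φ is false.
For instance, at 5:
  At 5: Dia s is true, Box s and s is false, so Dia s -> (Box s and s) is false.
    At 5: Dia s requires s at some successor in {1, 5}.
      s holds at 1, so Dia s is true at 5.
    At 5: Box s is false, s is false, so Box s and s is false.
      At 5: Box s requires s at every successor {1, 5}.
        s fails at 5, so Box s is false at 5.
Satisfying worlds: {0, 4}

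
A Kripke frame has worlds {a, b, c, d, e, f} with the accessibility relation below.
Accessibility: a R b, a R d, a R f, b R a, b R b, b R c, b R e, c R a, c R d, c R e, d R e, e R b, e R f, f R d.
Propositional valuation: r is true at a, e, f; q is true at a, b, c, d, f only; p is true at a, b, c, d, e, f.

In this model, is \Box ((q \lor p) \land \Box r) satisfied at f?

Yes

At f: \Box ((q \lor p) \land \Box r) requires (q \lor p) \land \Box r at every successor {d}.
    At d: q \lor p is true, \Box r is true, so (q \lor p) \land \Box r is true.
      At d: \Box r requires r at every successor {e}.
        At e: r is true.
      So \Box r is true at d.
So \Box ((q \lor p) \land \Box r) is true at f.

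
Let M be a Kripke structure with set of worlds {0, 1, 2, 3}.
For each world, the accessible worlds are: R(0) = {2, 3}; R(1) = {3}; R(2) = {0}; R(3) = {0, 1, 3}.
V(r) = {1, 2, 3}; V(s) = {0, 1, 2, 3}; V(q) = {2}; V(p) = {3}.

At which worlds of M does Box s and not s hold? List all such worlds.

none

Let φ = Box s and not s. Evaluate φ at each world:
  0 (successors {2, 3}): φ is false.
  1 (successors {3}): φ is false.
  2 (successors {0}): φ is false.
  3 (successors {0, 1, 3}): φ is false.
For instance, at 2:
  At 2: Box s is true, not s is false, so Box s and not s is false.
    At 2: Box s requires s at every successor {0}.
      At 0: s is true.
    So Box s is true at 2.
Satisfying worlds: none.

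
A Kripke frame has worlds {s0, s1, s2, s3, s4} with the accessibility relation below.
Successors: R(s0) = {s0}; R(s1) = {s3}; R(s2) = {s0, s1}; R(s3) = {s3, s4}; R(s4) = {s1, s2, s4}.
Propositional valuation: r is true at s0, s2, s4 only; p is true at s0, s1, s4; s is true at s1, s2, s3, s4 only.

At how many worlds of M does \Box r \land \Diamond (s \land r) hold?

0

Let φ = \Box r \land \Diamond (s \land r). Evaluate φ at each world:
  s0 (successors {s0}): φ is false.
  s1 (successors {s3}): φ is false.
  s2 (successors {s0, s1}): φ is false.
  s3 (successors {s3, s4}): φ is false.
  s4 (successors {s1, s2, s4}): φ is false.
For instance, at s3:
  At s3: \Box r is false, \Diamond (s \land r) is true, so \Box r \land \Diamond (s \land r) is false.
    At s3: \Box r requires r at every successor {s3, s4}.
      r fails at s3, so \Box r is false at s3.
    At s3: \Diamond (s \land r) requires s \land r at some successor in {s3, s4}.
      s \land r holds at s4, so \Diamond (s \land r) is true at s3.
Satisfying worlds: none.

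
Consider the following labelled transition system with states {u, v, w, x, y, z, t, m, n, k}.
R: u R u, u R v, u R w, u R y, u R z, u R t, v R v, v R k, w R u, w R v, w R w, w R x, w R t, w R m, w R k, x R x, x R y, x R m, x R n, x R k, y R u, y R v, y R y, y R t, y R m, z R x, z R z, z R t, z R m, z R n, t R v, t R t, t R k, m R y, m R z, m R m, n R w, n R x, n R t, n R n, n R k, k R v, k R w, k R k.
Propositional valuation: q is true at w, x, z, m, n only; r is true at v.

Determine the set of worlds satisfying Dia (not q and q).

Let φ = Dia (not q and q). Evaluate φ at each world:
  u (successors {u, v, w, y, z, t}): φ is false.
  v (successors {v, k}): φ is false.
  w (successors {u, v, w, x, t, m, k}): φ is false.
  x (successors {x, y, m, n, k}): φ is false.
  y (successors {u, v, y, t, m}): φ is false.
  z (successors {x, z, t, m, n}): φ is false.
  t (successors {v, t, k}): φ is false.
  m (successors {y, z, m}): φ is false.
  n (successors {w, x, t, n, k}): φ is false.
  k (successors {v, w, k}): φ is false.
For instance, at u:
  At u: Dia (not q and q) requires not q and q at some successor in {u, v, w, y, z, t}.
    At u: not q and q is false.
    At v: not q and q is false.
    At w: not q and q is false.
    At y: not q and q is false.
    At z: not q and q is false.
    At t: not q and q is false.
  So Dia (not q and q) is false at u.
Satisfying worlds: none.

none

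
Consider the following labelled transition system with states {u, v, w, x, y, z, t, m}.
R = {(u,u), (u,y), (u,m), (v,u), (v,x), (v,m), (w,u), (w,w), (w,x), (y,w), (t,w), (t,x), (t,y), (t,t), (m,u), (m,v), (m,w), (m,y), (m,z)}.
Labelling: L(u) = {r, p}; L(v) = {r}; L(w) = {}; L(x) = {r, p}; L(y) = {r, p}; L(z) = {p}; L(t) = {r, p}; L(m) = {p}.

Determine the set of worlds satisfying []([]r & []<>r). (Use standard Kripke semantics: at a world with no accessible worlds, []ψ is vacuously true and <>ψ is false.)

Let φ = []([]r & []<>r). Evaluate φ at each world:
  u (successors {u, y, m}): φ is false.
  v (successors {u, x, m}): φ is false.
  w (successors {u, w, x}): φ is false.
  x (successors ∅): φ is true.
  y (successors {w}): φ is false.
  z (successors ∅): φ is true.
  t (successors {w, x, y, t}): φ is false.
  m (successors {u, v, w, y, z}): φ is false.
For instance, at v:
  At v: []([]r & []<>r) requires []r & []<>r at every successor {u, x, m}.
    []r & []<>r fails at u, so []([]r & []<>r) is false at v.
      At u: []r is false, []<>r is false, so []r & []<>r is false.
Satisfying worlds: {x, z}

x, z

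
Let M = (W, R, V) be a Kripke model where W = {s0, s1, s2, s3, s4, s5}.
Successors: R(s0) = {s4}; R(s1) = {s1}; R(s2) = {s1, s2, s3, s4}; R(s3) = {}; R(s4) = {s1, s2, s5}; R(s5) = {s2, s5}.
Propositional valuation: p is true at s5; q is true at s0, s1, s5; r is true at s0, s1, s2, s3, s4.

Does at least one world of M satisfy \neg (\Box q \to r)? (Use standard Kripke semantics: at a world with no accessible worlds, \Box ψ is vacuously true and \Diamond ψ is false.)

Let φ = \neg (\Box q \to r). Evaluate φ at each world:
  s0 (successors {s4}): φ is false.
  s1 (successors {s1}): φ is false.
  s2 (successors {s1, s2, s3, s4}): φ is false.
  s3 (successors ∅): φ is false.
  s4 (successors {s1, s2, s5}): φ is false.
  s5 (successors {s2, s5}): φ is false.
For instance, at s5:
  At s5: \Box q \to r is true, so \neg (\Box q \to r) is false.
    At s5: \Box q is false, r is false, so \Box q \to r is true.
      At s5: \Box q requires q at every successor {s2, s5}.
        q fails at s2, so \Box q is false at s5.

No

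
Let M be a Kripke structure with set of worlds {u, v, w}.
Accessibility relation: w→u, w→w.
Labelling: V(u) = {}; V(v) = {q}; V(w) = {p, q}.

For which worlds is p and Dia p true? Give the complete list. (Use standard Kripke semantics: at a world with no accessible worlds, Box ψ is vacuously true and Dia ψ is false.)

w

Let φ = p and Dia p. Evaluate φ at each world:
  u (successors ∅): φ is false.
  v (successors ∅): φ is false.
  w (successors {u, w}): φ is true.
For instance, at w:
  At w: p is true, Dia p is true, so p and Dia p is true.
    At w: Dia p requires p at some successor in {u, w}.
      p holds at w, so Dia p is true at w.
Satisfying worlds: {w}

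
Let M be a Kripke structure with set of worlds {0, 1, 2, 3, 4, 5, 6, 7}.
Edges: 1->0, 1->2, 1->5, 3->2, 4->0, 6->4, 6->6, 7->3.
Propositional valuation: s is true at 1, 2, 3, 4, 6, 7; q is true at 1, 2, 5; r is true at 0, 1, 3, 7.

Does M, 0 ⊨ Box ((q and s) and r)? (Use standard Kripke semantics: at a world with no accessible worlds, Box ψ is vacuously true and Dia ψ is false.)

Yes

At 0: no accessible worlds, so Box ((q and s) and r) holds vacuously.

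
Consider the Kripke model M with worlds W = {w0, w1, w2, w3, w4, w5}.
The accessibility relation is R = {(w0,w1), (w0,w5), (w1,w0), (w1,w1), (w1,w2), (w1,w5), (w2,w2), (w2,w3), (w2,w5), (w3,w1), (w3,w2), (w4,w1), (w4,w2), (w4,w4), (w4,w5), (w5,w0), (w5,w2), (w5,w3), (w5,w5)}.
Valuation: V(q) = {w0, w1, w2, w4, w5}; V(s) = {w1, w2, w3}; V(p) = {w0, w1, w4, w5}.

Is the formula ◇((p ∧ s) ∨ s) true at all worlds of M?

Let φ = ◇((p ∧ s) ∨ s). Evaluate φ at each world:
  w0 (successors {w1, w5}): φ is true.
  w1 (successors {w0, w1, w2, w5}): φ is true.
  w2 (successors {w2, w3, w5}): φ is true.
  w3 (successors {w1, w2}): φ is true.
  w4 (successors {w1, w2, w4, w5}): φ is true.
  w5 (successors {w0, w2, w3, w5}): φ is true.
For instance, at w3:
  At w3: ◇((p ∧ s) ∨ s) requires (p ∧ s) ∨ s at some successor in {w1, w2}.
    (p ∧ s) ∨ s holds at w1, so ◇((p ∧ s) ∨ s) is true at w3.

Yes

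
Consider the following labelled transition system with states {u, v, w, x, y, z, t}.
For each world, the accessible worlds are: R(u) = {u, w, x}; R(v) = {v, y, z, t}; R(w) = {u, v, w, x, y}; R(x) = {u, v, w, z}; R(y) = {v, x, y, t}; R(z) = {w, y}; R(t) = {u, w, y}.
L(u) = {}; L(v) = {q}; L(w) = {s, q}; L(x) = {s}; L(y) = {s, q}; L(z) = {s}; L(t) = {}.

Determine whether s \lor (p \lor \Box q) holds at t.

No

At t: s is false, p \lor \Box q is false, so s \lor (p \lor \Box q) is false.
  At t: p is false, \Box q is false, so p \lor \Box q is false.
    At t: \Box q requires q at every successor {u, w, y}.
      q fails at u, so \Box q is false at t.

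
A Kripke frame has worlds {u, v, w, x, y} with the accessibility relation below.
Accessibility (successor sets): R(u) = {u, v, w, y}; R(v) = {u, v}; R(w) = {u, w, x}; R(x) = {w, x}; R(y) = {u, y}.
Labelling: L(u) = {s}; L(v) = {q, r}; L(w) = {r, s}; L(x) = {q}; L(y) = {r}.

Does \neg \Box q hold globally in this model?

Yes

Let φ = \neg \Box q. Evaluate φ at each world:
  u (successors {u, v, w, y}): φ is true.
  v (successors {u, v}): φ is true.
  w (successors {u, w, x}): φ is true.
  x (successors {w, x}): φ is true.
  y (successors {u, y}): φ is true.
For instance, at x:
  At x: \Box q is false, so \neg \Box q is true.
    At x: \Box q requires q at every successor {w, x}.
      q fails at w, so \Box q is false at x.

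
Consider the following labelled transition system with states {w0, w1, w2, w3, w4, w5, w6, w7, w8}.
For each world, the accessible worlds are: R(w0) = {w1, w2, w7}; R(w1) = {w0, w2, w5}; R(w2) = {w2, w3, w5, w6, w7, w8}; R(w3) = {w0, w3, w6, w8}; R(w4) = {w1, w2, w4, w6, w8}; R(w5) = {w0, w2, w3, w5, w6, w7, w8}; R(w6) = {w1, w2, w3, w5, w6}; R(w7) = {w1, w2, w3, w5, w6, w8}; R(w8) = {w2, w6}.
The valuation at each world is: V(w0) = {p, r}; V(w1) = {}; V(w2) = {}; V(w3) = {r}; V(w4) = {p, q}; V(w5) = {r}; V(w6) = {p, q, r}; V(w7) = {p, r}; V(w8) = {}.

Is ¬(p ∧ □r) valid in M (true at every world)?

Yes

Let φ = ¬(p ∧ □r). Evaluate φ at each world:
  w0 (successors {w1, w2, w7}): φ is true.
  w1 (successors {w0, w2, w5}): φ is true.
  w2 (successors {w2, w3, w5, w6, w7, w8}): φ is true.
  w3 (successors {w0, w3, w6, w8}): φ is true.
  w4 (successors {w1, w2, w4, w6, w8}): φ is true.
  w5 (successors {w0, w2, w3, w5, w6, w7, w8}): φ is true.
  w6 (successors {w1, w2, w3, w5, w6}): φ is true.
  w7 (successors {w1, w2, w3, w5, w6, w8}): φ is true.
  w8 (successors {w2, w6}): φ is true.
For instance, at w3:
  At w3: p ∧ □r is false, so ¬(p ∧ □r) is true.
    At w3: p is false, □r is false, so p ∧ □r is false.
      At w3: □r requires r at every successor {w0, w3, w6, w8}.
        r fails at w8, so □r is false at w3.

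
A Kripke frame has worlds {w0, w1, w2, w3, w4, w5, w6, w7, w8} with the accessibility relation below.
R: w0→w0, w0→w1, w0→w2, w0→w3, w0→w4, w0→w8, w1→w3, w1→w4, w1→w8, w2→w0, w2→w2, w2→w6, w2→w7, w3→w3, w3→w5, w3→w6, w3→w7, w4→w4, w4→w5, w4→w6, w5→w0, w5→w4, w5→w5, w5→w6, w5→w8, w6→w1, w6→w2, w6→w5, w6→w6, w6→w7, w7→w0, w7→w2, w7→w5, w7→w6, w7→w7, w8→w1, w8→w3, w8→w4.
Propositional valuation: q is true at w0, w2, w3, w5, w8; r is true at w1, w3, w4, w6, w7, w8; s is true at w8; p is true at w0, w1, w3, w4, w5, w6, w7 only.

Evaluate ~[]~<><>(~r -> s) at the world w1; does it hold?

At w1: []~<><>(~r -> s) is false, so ~[]~<><>(~r -> s) is true.
  At w1: []~<><>(~r -> s) requires ~<><>(~r -> s) at every successor {w3, w4, w8}.
    ~<><>(~r -> s) fails at w3, so []~<><>(~r -> s) is false at w1.
      At w3: <><>(~r -> s) is true, so ~<><>(~r -> s) is false.

Yes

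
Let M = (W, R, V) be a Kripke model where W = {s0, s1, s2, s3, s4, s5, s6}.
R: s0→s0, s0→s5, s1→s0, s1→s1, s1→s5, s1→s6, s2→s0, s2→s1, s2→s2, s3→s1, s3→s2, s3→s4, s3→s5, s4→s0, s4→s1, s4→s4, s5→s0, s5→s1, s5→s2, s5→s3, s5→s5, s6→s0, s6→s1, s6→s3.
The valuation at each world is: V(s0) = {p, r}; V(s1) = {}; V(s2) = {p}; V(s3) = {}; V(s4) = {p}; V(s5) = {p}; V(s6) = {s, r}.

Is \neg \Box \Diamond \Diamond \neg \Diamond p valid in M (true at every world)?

Let φ = \neg \Box \Diamond \Diamond \neg \Diamond p. Evaluate φ at each world:
  s0 (successors {s0, s5}): φ is true.
  s1 (successors {s0, s1, s5, s6}): φ is true.
  s2 (successors {s0, s1, s2}): φ is true.
  s3 (successors {s1, s2, s4, s5}): φ is true.
  s4 (successors {s0, s1, s4}): φ is true.
  s5 (successors {s0, s1, s2, s3, s5}): φ is true.
  s6 (successors {s0, s1, s3}): φ is true.
For instance, at s5:
  At s5: \Box \Diamond \Diamond \neg \Diamond p is false, so \neg \Box \Diamond \Diamond \neg \Diamond p is true.
    At s5: \Box \Diamond \Diamond \neg \Diamond p requires \Diamond \Diamond \neg \Diamond p at every successor {s0, s1, s2, s3, s5}.
      \Diamond \Diamond \neg \Diamond p fails at s0, so \Box \Diamond \Diamond \neg \Diamond p is false at s5.

Yes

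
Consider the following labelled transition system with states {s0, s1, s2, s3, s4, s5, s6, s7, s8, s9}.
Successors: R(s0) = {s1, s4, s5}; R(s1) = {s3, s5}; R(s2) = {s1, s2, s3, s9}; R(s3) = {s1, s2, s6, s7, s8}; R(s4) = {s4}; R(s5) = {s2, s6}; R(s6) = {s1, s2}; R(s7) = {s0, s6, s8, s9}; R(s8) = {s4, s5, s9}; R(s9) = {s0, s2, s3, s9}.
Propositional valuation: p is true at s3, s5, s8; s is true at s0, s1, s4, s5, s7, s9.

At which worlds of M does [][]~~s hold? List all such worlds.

s4

Let φ = [][]~~s. Evaluate φ at each world:
  s0 (successors {s1, s4, s5}): φ is false.
  s1 (successors {s3, s5}): φ is false.
  s2 (successors {s1, s2, s3, s9}): φ is false.
  s3 (successors {s1, s2, s6, s7, s8}): φ is false.
  s4 (successors {s4}): φ is true.
  s5 (successors {s2, s6}): φ is false.
  s6 (successors {s1, s2}): φ is false.
  s7 (successors {s0, s6, s8, s9}): φ is false.
  s8 (successors {s4, s5, s9}): φ is false.
  s9 (successors {s0, s2, s3, s9}): φ is false.
For instance, at s9:
  At s9: [][]~~s requires []~~s at every successor {s0, s2, s3, s9}.
    []~~s fails at s2, so [][]~~s is false at s9.
      At s2: []~~s requires ~~s at every successor {s1, s2, s3, s9}.
        ~~s fails at s2, so []~~s is false at s2.
Satisfying worlds: {s4}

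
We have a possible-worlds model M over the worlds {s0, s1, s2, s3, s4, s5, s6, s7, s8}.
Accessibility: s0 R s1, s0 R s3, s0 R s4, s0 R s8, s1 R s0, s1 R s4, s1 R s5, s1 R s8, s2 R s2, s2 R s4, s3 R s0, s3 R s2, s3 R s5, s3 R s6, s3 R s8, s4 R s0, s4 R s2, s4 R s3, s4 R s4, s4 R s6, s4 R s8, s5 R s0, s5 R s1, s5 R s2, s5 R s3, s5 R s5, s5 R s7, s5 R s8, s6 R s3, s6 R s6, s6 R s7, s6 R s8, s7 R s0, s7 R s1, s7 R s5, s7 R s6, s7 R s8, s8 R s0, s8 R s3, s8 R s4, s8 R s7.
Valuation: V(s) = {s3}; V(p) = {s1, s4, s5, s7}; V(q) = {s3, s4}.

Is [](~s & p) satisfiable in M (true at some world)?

Let φ = [](~s & p). Evaluate φ at each world:
  s0 (successors {s1, s3, s4, s8}): φ is false.
  s1 (successors {s0, s4, s5, s8}): φ is false.
  s2 (successors {s2, s4}): φ is false.
  s3 (successors {s0, s2, s5, s6, s8}): φ is false.
  s4 (successors {s0, s2, s3, s4, s6, s8}): φ is false.
  s5 (successors {s0, s1, s2, s3, s5, s7, s8}): φ is false.
  s6 (successors {s3, s6, s7, s8}): φ is false.
  s7 (successors {s0, s1, s5, s6, s8}): φ is false.
  s8 (successors {s0, s3, s4, s7}): φ is false.
For instance, at s0:
  At s0: [](~s & p) requires ~s & p at every successor {s1, s3, s4, s8}.
    ~s & p fails at s3, so [](~s & p) is false at s0.

No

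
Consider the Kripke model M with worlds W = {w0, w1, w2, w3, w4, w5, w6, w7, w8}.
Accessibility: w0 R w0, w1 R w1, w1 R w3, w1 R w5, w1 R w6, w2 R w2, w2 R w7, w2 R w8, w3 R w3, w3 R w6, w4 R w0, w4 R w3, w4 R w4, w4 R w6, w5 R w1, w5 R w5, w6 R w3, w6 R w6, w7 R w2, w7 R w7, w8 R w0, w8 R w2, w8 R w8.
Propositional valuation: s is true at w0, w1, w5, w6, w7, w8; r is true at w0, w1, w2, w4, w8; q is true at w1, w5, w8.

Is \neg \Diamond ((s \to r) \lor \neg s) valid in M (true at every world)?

No

Let φ = \neg \Diamond ((s \to r) \lor \neg s). Evaluate φ at each world:
  w0 (successors {w0}): φ is false.
  w1 (successors {w1, w3, w5, w6}): φ is false.
  w2 (successors {w2, w7, w8}): φ is false.
  w3 (successors {w3, w6}): φ is false.
  w4 (successors {w0, w3, w4, w6}): φ is false.
  w5 (successors {w1, w5}): φ is false.
  w6 (successors {w3, w6}): φ is false.
  w7 (successors {w2, w7}): φ is false.
  w8 (successors {w0, w2, w8}): φ is false.
Detail at w0 (counterexample):
  At w0: \Diamond ((s \to r) \lor \neg s) is true, so \neg \Diamond ((s \to r) \lor \neg s) is false.
    At w0: \Diamond ((s \to r) \lor \neg s) requires (s \to r) \lor \neg s at some successor in {w0}.
      (s \to r) \lor \neg s holds at w0, so \Diamond ((s \to r) \lor \neg s) is true at w0.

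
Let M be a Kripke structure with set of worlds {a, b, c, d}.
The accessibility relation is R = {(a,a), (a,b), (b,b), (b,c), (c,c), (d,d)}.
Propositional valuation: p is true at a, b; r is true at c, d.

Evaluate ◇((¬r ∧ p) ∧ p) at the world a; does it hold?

At a: ◇((¬r ∧ p) ∧ p) requires (¬r ∧ p) ∧ p at some successor in {a, b}.
  (¬r ∧ p) ∧ p holds at a, so ◇((¬r ∧ p) ∧ p) is true at a.

Yes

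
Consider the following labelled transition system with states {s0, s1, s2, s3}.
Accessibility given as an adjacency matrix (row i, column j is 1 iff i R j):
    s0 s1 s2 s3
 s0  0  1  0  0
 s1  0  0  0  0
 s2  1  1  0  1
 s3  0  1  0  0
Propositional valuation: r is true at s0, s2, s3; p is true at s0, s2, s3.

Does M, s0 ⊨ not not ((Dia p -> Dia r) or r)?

Yes

At s0: not ((Dia p -> Dia r) or r) is false, so not not ((Dia p -> Dia r) or r) is true.
  At s0: (Dia p -> Dia r) or r is true, so not ((Dia p -> Dia r) or r) is false.
    At s0: Dia p -> Dia r is true, r is true, so (Dia p -> Dia r) or r is true.
      At s0: Dia p is false, Dia r is false, so Dia p -> Dia r is true.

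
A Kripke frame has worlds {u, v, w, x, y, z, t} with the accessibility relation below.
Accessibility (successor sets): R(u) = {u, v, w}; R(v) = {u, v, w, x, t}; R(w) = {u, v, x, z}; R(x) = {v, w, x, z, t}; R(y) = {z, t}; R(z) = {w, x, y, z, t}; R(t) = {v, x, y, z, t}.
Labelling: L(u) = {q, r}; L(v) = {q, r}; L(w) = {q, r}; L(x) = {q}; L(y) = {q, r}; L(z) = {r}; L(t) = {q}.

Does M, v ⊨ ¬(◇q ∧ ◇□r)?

At v: ◇q ∧ ◇□r is true, so ¬(◇q ∧ ◇□r) is false.
  At v: ◇q is true, ◇□r is true, so ◇q ∧ ◇□r is true.
    At v: ◇q requires q at some successor in {u, v, w, x, t}.
      q holds at u, so ◇q is true at v.
    At v: ◇□r requires □r at some successor in {u, v, w, x, t}.
      □r holds at u, so ◇□r is true at v.

No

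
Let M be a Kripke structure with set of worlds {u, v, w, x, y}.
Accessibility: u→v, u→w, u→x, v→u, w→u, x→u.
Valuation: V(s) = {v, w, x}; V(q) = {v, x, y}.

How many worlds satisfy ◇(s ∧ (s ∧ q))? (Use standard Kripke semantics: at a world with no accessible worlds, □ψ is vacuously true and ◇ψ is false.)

Let φ = ◇(s ∧ (s ∧ q)). Evaluate φ at each world:
  u (successors {v, w, x}): φ is true.
  v (successors {u}): φ is false.
  w (successors {u}): φ is false.
  x (successors {u}): φ is false.
  y (successors ∅): φ is false.
For instance, at w:
  At w: ◇(s ∧ (s ∧ q)) requires s ∧ (s ∧ q) at some successor in {u}.
    At u: s ∧ (s ∧ q) is false.
  So ◇(s ∧ (s ∧ q)) is false at w.
Satisfying worlds: {u}

1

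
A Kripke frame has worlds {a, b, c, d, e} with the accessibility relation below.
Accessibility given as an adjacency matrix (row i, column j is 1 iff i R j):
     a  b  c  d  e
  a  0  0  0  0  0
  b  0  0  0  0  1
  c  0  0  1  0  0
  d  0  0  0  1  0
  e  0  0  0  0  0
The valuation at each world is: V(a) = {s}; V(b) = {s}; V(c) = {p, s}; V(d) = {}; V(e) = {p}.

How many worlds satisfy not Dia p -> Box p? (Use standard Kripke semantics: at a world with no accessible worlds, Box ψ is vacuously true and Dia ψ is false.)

4

Let φ = not Dia p -> Box p. Evaluate φ at each world:
  a (successors ∅): φ is true.
  b (successors {e}): φ is true.
  c (successors {c}): φ is true.
  d (successors {d}): φ is false.
  e (successors ∅): φ is true.
For instance, at b:
  At b: not Dia p is false, Box p is true, so not Dia p -> Box p is true.
    At b: Dia p is true, so not Dia p is false.
      At b: Dia p requires p at some successor in {e}.
        p holds at e, so Dia p is true at b.
    At b: Box p requires p at every successor {e}.
      At e: p is true.
    So Box p is true at b.
Satisfying worlds: {a, b, c, e}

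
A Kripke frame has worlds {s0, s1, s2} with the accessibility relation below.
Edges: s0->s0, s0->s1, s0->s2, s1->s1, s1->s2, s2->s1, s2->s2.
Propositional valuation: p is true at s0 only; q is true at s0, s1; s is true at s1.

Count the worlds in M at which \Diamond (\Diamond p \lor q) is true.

3

Let φ = \Diamond (\Diamond p \lor q). Evaluate φ at each world:
  s0 (successors {s0, s1, s2}): φ is true.
  s1 (successors {s1, s2}): φ is true.
  s2 (successors {s1, s2}): φ is true.
For instance, at s1:
  At s1: \Diamond (\Diamond p \lor q) requires \Diamond p \lor q at some successor in {s1, s2}.
    \Diamond p \lor q holds at s1, so \Diamond (\Diamond p \lor q) is true at s1.
      At s1: \Diamond p is false, q is true, so \Diamond p \lor q is true.
Satisfying worlds: {s0, s1, s2}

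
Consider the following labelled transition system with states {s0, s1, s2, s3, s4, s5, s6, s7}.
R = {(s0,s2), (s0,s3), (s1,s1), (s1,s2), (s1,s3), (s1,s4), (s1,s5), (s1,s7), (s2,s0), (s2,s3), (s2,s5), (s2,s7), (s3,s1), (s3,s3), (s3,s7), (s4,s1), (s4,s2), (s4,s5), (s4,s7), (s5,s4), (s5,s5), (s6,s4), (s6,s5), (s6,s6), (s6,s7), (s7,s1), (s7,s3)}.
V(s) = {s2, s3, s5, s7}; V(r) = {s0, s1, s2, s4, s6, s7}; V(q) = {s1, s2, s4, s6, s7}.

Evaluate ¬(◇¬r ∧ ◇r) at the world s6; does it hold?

At s6: ◇¬r ∧ ◇r is true, so ¬(◇¬r ∧ ◇r) is false.
  At s6: ◇¬r is true, ◇r is true, so ◇¬r ∧ ◇r is true.
    At s6: ◇¬r requires ¬r at some successor in {s4, s5, s6, s7}.
      ¬r holds at s5, so ◇¬r is true at s6.
    At s6: ◇r requires r at some successor in {s4, s5, s6, s7}.
      r holds at s4, so ◇r is true at s6.

No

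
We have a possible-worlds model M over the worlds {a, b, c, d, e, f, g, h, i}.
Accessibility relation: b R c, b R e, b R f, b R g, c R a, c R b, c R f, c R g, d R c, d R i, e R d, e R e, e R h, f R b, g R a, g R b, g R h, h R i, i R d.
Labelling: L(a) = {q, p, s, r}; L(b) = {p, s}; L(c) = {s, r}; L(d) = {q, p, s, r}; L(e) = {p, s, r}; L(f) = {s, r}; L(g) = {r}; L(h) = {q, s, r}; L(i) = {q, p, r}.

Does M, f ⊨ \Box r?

At f: \Box r requires r at every successor {b}.
  r fails at b, so \Box r is false at f.

No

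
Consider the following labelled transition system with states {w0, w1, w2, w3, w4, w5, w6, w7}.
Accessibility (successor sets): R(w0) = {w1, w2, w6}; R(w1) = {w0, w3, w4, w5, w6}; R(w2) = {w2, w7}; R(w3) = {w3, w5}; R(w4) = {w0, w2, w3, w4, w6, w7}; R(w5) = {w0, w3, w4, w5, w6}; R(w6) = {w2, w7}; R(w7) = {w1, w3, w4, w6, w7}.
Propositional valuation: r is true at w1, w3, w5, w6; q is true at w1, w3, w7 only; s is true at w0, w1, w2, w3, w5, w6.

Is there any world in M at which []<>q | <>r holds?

Yes

Let φ = []<>q | <>r. Evaluate φ at each world:
  w0 (successors {w1, w2, w6}): φ is true.
  w1 (successors {w0, w3, w4, w5, w6}): φ is true.
  w2 (successors {w2, w7}): φ is true.
  w3 (successors {w3, w5}): φ is true.
  w4 (successors {w0, w2, w3, w4, w6, w7}): φ is true.
  w5 (successors {w0, w3, w4, w5, w6}): φ is true.
  w6 (successors {w2, w7}): φ is true.
  w7 (successors {w1, w3, w4, w6, w7}): φ is true.
Detail at w0 (witness):
  At w0: []<>q is true, <>r is true, so []<>q | <>r is true.
    At w0: []<>q requires <>q at every successor {w1, w2, w6}.
      At w1: <>q is true.
      At w2: <>q is true.
      At w6: <>q is true.
    So []<>q is true at w0.
    At w0: <>r requires r at some successor in {w1, w2, w6}.
      r holds at w1, so <>r is true at w0.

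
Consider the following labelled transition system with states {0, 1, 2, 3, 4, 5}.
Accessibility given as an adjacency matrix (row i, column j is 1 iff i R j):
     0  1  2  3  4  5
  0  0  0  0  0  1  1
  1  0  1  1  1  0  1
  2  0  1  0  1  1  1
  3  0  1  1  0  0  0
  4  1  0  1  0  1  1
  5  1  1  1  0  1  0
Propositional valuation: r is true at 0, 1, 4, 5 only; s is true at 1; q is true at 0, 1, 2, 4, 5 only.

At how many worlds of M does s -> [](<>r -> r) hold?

5

Let φ = s -> [](<>r -> r). Evaluate φ at each world:
  0 (successors {4, 5}): φ is true.
  1 (successors {1, 2, 3, 5}): φ is false.
  2 (successors {1, 3, 4, 5}): φ is true.
  3 (successors {1, 2}): φ is true.
  4 (successors {0, 2, 4, 5}): φ is true.
  5 (successors {0, 1, 2, 4}): φ is true.
For instance, at 4:
  At 4: s is false, [](<>r -> r) is false, so s -> [](<>r -> r) is true.
    At 4: [](<>r -> r) requires <>r -> r at every successor {0, 2, 4, 5}.
      <>r -> r fails at 2, so [](<>r -> r) is false at 4.
Satisfying worlds: {0, 2, 3, 4, 5}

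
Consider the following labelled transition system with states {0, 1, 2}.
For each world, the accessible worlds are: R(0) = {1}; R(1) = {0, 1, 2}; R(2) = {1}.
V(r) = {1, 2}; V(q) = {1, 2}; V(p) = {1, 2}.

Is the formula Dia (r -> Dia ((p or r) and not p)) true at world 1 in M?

Yes

At 1: Dia (r -> Dia ((p or r) and not p)) requires r -> Dia ((p or r) and not p) at some successor in {0, 1, 2}.
  r -> Dia ((p or r) and not p) holds at 0, so Dia (r -> Dia ((p or r) and not p)) is true at 1.
    At 0: r is false, Dia ((p or r) and not p) is false, so r -> Dia ((p or r) and not p) is true.
      At 0: Dia ((p or r) and not p) requires (p or r) and not p at some successor in {1}.
        At 1: (p or r) and not p is false.
      So Dia ((p or r) and not p) is false at 0.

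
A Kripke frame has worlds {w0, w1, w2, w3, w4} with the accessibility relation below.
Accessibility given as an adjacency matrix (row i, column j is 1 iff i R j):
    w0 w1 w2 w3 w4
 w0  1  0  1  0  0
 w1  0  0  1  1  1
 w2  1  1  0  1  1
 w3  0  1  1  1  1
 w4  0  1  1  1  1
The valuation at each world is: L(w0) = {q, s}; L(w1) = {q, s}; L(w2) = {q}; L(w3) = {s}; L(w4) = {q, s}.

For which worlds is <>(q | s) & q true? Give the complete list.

Let φ = <>(q | s) & q. Evaluate φ at each world:
  w0 (successors {w0, w2}): φ is true.
  w1 (successors {w2, w3, w4}): φ is true.
  w2 (successors {w0, w1, w3, w4}): φ is true.
  w3 (successors {w1, w2, w3, w4}): φ is false.
  w4 (successors {w1, w2, w3, w4}): φ is true.
For instance, at w0:
  At w0: <>(q | s) is true, q is true, so <>(q | s) & q is true.
    At w0: <>(q | s) requires q | s at some successor in {w0, w2}.
      q | s holds at w0, so <>(q | s) is true at w0.
Satisfying worlds: {w0, w1, w2, w4}

w0, w1, w2, w4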